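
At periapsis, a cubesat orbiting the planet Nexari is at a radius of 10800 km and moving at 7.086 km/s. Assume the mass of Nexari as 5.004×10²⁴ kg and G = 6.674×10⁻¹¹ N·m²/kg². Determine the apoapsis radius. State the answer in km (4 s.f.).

μ = GM = 6.674×10⁻¹¹ × 5.004×10²⁴ = 3.340×10¹⁴ m³/s².
r_p = 1.080×10⁷ m.
Specific energy ε = v²/2 − μ/r = -5.817×10⁶ J/kg, so a = −μ/(2ε) = 2.871×10⁷ m.
The apsides satisfy r_p + r_a = 2a, so the apoapsis radius is 2a − r_p = 4.661×10⁷ m = 46611 km.

apoapsis radius ≈ 46610 km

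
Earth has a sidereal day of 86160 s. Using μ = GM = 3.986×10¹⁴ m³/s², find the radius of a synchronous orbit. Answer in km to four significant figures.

A synchronous orbit has period T, so by Kepler's third law a = (μT²/4π²)^(1/3).
μT²/4π² = 3.986×10¹⁴ × (8.616×10⁴)² / 39.48 = 7.495×10²² m³.
a = 4.216×10⁷ m = 42163 km.

r_sync ≈ 42160 km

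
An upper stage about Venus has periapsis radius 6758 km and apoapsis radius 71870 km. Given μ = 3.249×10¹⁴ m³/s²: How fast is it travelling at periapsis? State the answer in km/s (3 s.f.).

v ≈ 9.37 km/s

Semi-major axis a = (r_p + r_a)/2 = 39314 km = 3.931×10⁷ m.
Vis-viva: v² = μ(2/r − 1/a) = 3.249×10¹⁴ × (2.959×10⁻⁷ − 2.544×10⁻⁸) = 8.789×10⁷ m²/s².
v = 9375 m/s = 9.375 km/s.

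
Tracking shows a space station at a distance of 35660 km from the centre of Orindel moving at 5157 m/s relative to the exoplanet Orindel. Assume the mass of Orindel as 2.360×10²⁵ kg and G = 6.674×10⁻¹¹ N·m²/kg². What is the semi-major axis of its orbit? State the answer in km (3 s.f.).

μ = GM = 6.674×10⁻¹¹ × 2.360×10²⁵ = 1.575×10¹⁵ m³/s².
r = 3.566×10⁷ m.
Vis-viva rearranged: 1/a = 2/r − v²/μ = 5.609×10⁻⁸ − 1.688×10⁻⁸ = 3.920×10⁻⁸ m⁻¹.
a = 2.551×10⁷ m = 25510 km.

a ≈ 25500 km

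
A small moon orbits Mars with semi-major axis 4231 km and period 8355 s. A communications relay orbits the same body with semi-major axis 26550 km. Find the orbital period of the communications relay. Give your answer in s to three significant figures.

Kepler's third law: T² ∝ a³, so T₂ = T₁ (a₂/a₁)^(3/2).
a₂/a₁ = 6.275, (a₂/a₁)^(3/2) = 15.72.
T₂ = 8355 × 15.72 = 1.313×10⁵ s.

T₂ ≈ 1.31×10⁵ s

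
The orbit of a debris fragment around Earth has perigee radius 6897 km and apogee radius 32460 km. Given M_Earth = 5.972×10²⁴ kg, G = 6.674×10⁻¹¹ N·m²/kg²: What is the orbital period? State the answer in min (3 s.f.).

μ = GM = 6.674×10⁻¹¹ × 5.972×10²⁴ = 3.986×10¹⁴ m³/s².
Semi-major axis a = (r_p + r_a)/2 = (6897.0 + 32460)/2 = 19678 km = 1.968×10⁷ m.
By Kepler's third law T = 2π√(a³/μ) = 2π × 4.373×10³ = 2.747×10⁴ s.
= 457.9 min.

T ≈ 458 min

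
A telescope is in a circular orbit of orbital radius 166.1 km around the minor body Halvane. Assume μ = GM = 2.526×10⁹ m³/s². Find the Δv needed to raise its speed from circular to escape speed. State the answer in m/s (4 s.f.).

Δv ≈ 51.08 m/s

r = 166.1 km = 1.661×10⁵ m.
Circular speed v_c = √(μ/r) = 123.3 m/s.
Escape speed v_esc = √(2μ/r) = √2 × v_c = 174.4 m/s.
Δv = v_esc − v_c = 51.08 m/s.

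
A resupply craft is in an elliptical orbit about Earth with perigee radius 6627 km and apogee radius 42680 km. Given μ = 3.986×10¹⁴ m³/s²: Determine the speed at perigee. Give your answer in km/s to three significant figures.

Semi-major axis a = (r_p + r_a)/2 = 24654 km = 2.465×10⁷ m.
Vis-viva: v² = μ(2/r − 1/a) = 3.986×10¹⁴ × (3.018×10⁻⁷ − 4.056×10⁻⁸) = 1.041×10⁸ m²/s².
v = 10200 m/s = 10.20 km/s.

v ≈ 10.2 km/s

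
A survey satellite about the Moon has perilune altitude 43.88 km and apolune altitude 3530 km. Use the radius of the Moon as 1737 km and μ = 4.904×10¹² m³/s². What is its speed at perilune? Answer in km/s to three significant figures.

r_p = 1737 + 43.88 = 1780.9 km = 1.7809×10⁶ m.
r_a = 1737 + 3530 = 5267.0 km = 5.2670×10⁶ m.
Semi-major axis a = (r_p + r_a)/2 = 3523.9 km = 3.524×10⁶ m.
Vis-viva: v² = μ(2/r − 1/a) = 4.904×10¹² × (1.123×10⁻⁶ − 2.838×10⁻⁷) = 4.116×10⁶ m²/s².
v = 2029 m/s = 2.029 km/s.

v ≈ 2.03 km/s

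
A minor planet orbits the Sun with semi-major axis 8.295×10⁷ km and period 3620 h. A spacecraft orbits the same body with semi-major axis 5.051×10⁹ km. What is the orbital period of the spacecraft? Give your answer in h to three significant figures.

Kepler's third law: T² ∝ a³, so T₂ = T₁ (a₂/a₁)^(3/2).
a₂/a₁ = 60.89, (a₂/a₁)^(3/2) = 475.2.
T₂ = 3620 × 475.2 = 1.720×10⁶ h.

T₂ ≈ 1.72×10⁶ h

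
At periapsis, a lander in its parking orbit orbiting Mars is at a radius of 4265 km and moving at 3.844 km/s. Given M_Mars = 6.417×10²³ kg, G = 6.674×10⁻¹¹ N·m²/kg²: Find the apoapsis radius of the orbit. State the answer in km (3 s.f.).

apoapsis radius ≈ 11900 km

μ = GM = 6.674×10⁻¹¹ × 6.417×10²³ = 4.283×10¹³ m³/s².
r_p = 4.265×10⁶ m.
Specific energy ε = v²/2 − μ/r = -2.653×10⁶ J/kg, so a = −μ/(2ε) = 8.070×10⁶ m.
The apsides satisfy r_p + r_a = 2a, so the apoapsis radius is 2a − r_p = 1.188×10⁷ m = 11876 km.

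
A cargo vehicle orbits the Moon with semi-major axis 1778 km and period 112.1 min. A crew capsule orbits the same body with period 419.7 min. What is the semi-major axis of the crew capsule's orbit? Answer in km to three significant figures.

a₂ ≈ 4290 km

Kepler's third law: a³ ∝ T², so a₂ = a₁ (T₂/T₁)^(2/3).
T₂/T₁ = 3.744, (T₂/T₁)^(2/3) = 2.411.
a₂ = 1778 × 2.411 = 4287 km.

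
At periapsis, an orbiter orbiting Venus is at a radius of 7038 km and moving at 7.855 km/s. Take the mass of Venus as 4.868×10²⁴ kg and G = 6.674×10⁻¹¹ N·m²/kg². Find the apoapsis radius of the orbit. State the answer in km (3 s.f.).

apoapsis radius ≈ 14200 km

μ = GM = 6.674×10⁻¹¹ × 4.868×10²⁴ = 3.249×10¹⁴ m³/s².
r_p = 7.038×10⁶ m.
Specific energy ε = v²/2 − μ/r = -1.531×10⁷ J/kg, so a = −μ/(2ε) = 1.061×10⁷ m.
The apsides satisfy r_p + r_a = 2a, so the apoapsis radius is 2a − r_p = 1.418×10⁷ m = 14180 km.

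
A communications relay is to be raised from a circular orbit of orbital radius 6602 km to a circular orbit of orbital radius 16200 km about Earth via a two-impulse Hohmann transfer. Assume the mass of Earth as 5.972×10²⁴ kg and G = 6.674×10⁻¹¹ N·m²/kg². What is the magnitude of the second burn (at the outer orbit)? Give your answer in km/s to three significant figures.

Δv ≈ 1.19 km/s

μ = GM = 6.674×10⁻¹¹ × 5.972×10²⁴ = 3.986×10¹⁴ m³/s².
r₁ = 6602 km = 6.602×10⁶ m.
r₂ = 16200 km = 1.620×10⁷ m.
Transfer ellipse a_t = (r₁ + r₂)/2 = 1.140×10⁷ m.
At r₁: circular v_c1 = √(μ/r₁) = 7770 m/s; transfer-perigee v_p = √[μ(2/r₁ − 1/a_t)] = 9262 m/s.
At r₂: circular v_c2 = √(μ/r₂) = 4960 m/s; transfer-apogee v_a = √[μ(2/r₂ − 1/a_t)] = 3775 m/s.
Δv₂ = v_c2 − v_a = 1186 m/s.
= 1.186 km/s.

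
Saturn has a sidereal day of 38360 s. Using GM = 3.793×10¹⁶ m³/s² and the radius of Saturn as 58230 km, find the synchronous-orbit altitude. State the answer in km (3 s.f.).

A synchronous orbit has period T, so by Kepler's third law a = (μT²/4π²)^(1/3).
μT²/4π² = 3.793×10¹⁶ × (3.836×10⁴)² / 39.48 = 1.414×10²⁴ m³.
a = 1.122×10⁸ m = 1.1223×10⁵ km.
Altitude h = a − R = 1.1223×10⁵ − 58230 = 54005 km.

h_sync ≈ 54000 km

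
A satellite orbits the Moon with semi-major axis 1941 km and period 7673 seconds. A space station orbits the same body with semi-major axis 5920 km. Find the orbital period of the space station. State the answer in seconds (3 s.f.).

T₂ ≈ 40900 seconds

Kepler's third law: T² ∝ a³, so T₂ = T₁ (a₂/a₁)^(3/2).
a₂/a₁ = 3.050, (a₂/a₁)^(3/2) = 5.327.
T₂ = 7673 × 5.327 = 40870 seconds.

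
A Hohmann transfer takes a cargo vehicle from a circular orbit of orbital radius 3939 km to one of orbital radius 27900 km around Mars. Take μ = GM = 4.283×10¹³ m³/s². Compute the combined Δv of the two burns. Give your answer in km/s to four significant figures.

r₁ = 3939 km = 3.939×10⁶ m.
r₂ = 27900 km = 2.790×10⁷ m.
Transfer ellipse a_t = (r₁ + r₂)/2 = 1.592×10⁷ m.
At r₁: circular v_c1 = √(μ/r₁) = 3297 m/s; transfer-periapsis v_p = √[μ(2/r₁ − 1/a_t)] = 4365 m/s.
Δv₁ = v_p − v_c1 = 1068 m/s.
At r₂: circular v_c2 = √(μ/r₂) = 1239 m/s; transfer-apoapsis v_a = √[μ(2/r₂ − 1/a_t)] = 616.3 m/s.
Δv₂ = v_c2 − v_a = 622.7 m/s.
Total Δv = Δv₁ + Δv₂ = 1691 m/s = 1.691 km/s.

Δv_total ≈ 1.691 km/s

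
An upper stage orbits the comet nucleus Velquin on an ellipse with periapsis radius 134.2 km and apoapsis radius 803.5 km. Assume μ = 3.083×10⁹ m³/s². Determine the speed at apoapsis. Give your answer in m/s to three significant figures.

Semi-major axis a = (r_p + r_a)/2 = 468.85 km = 4.688×10⁵ m.
Vis-viva: v² = μ(2/r − 1/a) = 3.083×10⁹ × (2.489×10⁻⁶ − 2.133×10⁻⁶) = 1.098×10³ m²/s².
v = 33.14 m/s.

v ≈ 33.1 m/s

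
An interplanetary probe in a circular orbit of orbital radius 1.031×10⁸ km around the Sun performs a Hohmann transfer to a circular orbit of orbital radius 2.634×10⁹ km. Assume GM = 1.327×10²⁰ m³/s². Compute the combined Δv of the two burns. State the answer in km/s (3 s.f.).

Δv_total ≈ 19.0 km/s

r₁ = 1.031×10⁸ km = 1.031×10¹¹ m.
r₂ = 2.634×10⁹ km = 2.634×10¹² m.
Transfer ellipse a_t = (r₁ + r₂)/2 = 1.369×10¹² m.
At r₁: circular v_c1 = √(μ/r₁) = 35880 m/s; transfer-perihelion v_p = √[μ(2/r₁ − 1/a_t)] = 49770 m/s.
Δv₁ = v_p − v_c1 = 13900 m/s.
At r₂: circular v_c2 = √(μ/r₂) = 7098 m/s; transfer-aphelion v_a = √[μ(2/r₂ − 1/a_t)] = 1948 m/s.
Δv₂ = v_c2 − v_a = 5150 m/s.
Total Δv = Δv₁ + Δv₂ = 19050 m/s = 19.05 km/s.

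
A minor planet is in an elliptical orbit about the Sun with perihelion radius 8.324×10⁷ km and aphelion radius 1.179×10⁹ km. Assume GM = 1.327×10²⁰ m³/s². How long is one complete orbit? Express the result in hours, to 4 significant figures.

T ≈ 75960 hours

Semi-major axis a = (r_p + r_a)/2 = (8.3240×10⁷ + 1.1790×10⁹)/2 = 6.3112×10⁸ km = 6.311×10¹¹ m.
By Kepler's third law T = 2π√(a³/μ) = 2π × 4.352×10⁷ = 2.735×10⁸ s.
= 75960 hours.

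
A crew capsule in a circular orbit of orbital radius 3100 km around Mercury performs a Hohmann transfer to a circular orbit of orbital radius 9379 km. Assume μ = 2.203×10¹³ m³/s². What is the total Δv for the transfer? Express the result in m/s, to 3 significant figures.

Δv_total ≈ 1050 m/s

r₁ = 3100 km = 3.100×10⁶ m.
r₂ = 9379 km = 9.379×10⁶ m.
Transfer ellipse a_t = (r₁ + r₂)/2 = 6.240×10⁶ m.
At r₁: circular v_c1 = √(μ/r₁) = 2666 m/s; transfer-periherm v_p = √[μ(2/r₁ − 1/a_t)] = 3268 m/s.
Δv₁ = v_p − v_c1 = 602.6 m/s.
At r₂: circular v_c2 = √(μ/r₂) = 1533 m/s; transfer-apoherm v_a = √[μ(2/r₂ − 1/a_t)] = 1080 m/s.
Δv₂ = v_c2 − v_a = 452.3 m/s.
Total Δv = Δv₁ + Δv₂ = 1055 m/s.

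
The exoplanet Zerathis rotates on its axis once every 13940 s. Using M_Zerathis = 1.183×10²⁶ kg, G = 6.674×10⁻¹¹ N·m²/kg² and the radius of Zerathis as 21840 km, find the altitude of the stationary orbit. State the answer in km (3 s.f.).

h_sync ≈ 12000 km

μ = GM = 6.674×10⁻¹¹ × 1.183×10²⁶ = 7.895×10¹⁵ m³/s².
A synchronous orbit has period T, so by Kepler's third law a = (μT²/4π²)^(1/3).
μT²/4π² = 7.895×10¹⁵ × (1.394×10⁴)² / 39.48 = 3.886×10²² m³.
a = 3.387×10⁷ m = 33872 km.
Altitude h = a − R = 33872 − 21840 = 12032 km.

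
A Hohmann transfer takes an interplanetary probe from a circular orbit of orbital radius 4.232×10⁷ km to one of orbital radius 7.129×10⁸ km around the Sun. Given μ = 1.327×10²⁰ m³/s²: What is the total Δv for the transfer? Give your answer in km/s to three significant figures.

Δv_total ≈ 30.0 km/s

r₁ = 4.232×10⁷ km = 4.232×10¹⁰ m.
r₂ = 7.129×10⁸ km = 7.129×10¹¹ m.
Transfer ellipse a_t = (r₁ + r₂)/2 = 3.776×10¹¹ m.
At r₁: circular v_c1 = √(μ/r₁) = 56000 m/s; transfer-perihelion v_p = √[μ(2/r₁ − 1/a_t)] = 76940 m/s.
Δv₁ = v_p − v_c1 = 20940 m/s.
At r₂: circular v_c2 = √(μ/r₂) = 13640 m/s; transfer-aphelion v_a = √[μ(2/r₂ − 1/a_t)] = 4567 m/s.
Δv₂ = v_c2 − v_a = 9076 m/s.
Total Δv = Δv₁ + Δv₂ = 30020 m/s = 30.02 km/s.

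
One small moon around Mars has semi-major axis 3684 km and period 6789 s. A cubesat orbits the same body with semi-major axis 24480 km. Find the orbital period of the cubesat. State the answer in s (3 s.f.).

T₂ ≈ 1.16×10⁵ s

Kepler's third law: T² ∝ a³, so T₂ = T₁ (a₂/a₁)^(3/2).
a₂/a₁ = 6.645, (a₂/a₁)^(3/2) = 17.13.
T₂ = 6789 × 17.13 = 1.163×10⁵ s.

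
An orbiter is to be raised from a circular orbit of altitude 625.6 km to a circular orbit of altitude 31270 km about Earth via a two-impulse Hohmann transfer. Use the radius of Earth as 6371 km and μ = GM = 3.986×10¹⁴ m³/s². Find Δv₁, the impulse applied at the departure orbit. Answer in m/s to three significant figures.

Δv ≈ 2250 m/s

r₁ = 6371 + 625.6 = 6996.6 km = 6.9966×10⁶ m.
r₂ = 6371 + 31270 = 37641 km = 3.7641×10⁷ m.
Transfer ellipse a_t = (r₁ + r₂)/2 = 2.232×10⁷ m.
At r₁: circular v_c1 = √(μ/r₁) = 7548 m/s; transfer-perigee v_p = √[μ(2/r₁ − 1/a_t)] = 9802 m/s.
Δv₁ = v_p − v_c1 = 2254 m/s.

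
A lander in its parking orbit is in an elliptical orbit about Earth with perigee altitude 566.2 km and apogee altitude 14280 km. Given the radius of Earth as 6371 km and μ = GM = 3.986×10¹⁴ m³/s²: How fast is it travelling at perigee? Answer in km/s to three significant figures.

v ≈ 9.27 km/s

r_p = 6371 + 566.2 = 6937.2 km = 6.9372×10⁶ m.
r_a = 6371 + 14280 = 20651 km = 2.0651×10⁷ m.
Semi-major axis a = (r_p + r_a)/2 = 13794 km = 1.379×10⁷ m.
Vis-viva: v² = μ(2/r − 1/a) = 3.986×10¹⁴ × (2.883×10⁻⁷ − 7.249×10⁻⁸) = 8.602×10⁷ m²/s².
v = 9275 m/s = 9.275 km/s.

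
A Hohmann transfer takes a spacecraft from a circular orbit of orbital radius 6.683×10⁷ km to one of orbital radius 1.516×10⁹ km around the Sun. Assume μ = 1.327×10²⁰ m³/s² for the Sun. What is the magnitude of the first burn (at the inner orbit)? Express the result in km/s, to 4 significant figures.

r₁ = 6.683×10⁷ km = 6.683×10¹⁰ m.
r₂ = 1.516×10⁹ km = 1.516×10¹² m.
Transfer ellipse a_t = (r₁ + r₂)/2 = 7.914×10¹¹ m.
At r₁: circular v_c1 = √(μ/r₁) = 44560 m/s; transfer-perihelion v_p = √[μ(2/r₁ − 1/a_t)] = 61670 m/s.
Δv₁ = v_p − v_c1 = 17110 m/s.
= 17.11 km/s.

Δv ≈ 17.11 km/s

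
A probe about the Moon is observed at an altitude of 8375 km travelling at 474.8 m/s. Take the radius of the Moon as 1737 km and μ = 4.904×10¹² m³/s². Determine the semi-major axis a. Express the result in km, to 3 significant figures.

a ≈ 6590 km

r = 1737 + 8375 = 10112 km = 1.011×10⁷ m.
Vis-viva rearranged: 1/a = 2/r − v²/μ = 1.978×10⁻⁷ − 4.597×10⁻⁸ = 1.518×10⁻⁷ m⁻¹.
a = 6.587×10⁶ m = 6587.0 km.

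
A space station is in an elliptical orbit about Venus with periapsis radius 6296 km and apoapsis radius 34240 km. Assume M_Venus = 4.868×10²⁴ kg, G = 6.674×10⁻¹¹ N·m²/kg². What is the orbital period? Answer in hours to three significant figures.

T ≈ 8.84 hours

μ = GM = 6.674×10⁻¹¹ × 4.868×10²⁴ = 3.249×10¹⁴ m³/s².
Semi-major axis a = (r_p + r_a)/2 = (6296.0 + 34240)/2 = 20268 km = 2.027×10⁷ m.
By Kepler's third law T = 2π√(a³/μ) = 2π × 5.062×10³ = 3.181×10⁴ s.
= 8.835 hours.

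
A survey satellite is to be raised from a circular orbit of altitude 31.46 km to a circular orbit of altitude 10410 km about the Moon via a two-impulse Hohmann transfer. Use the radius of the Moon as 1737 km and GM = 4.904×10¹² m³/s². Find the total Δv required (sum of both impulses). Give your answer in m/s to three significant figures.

r₁ = 1737 + 31.46 = 1768.5 km = 1.7685×10⁶ m.
r₂ = 1737 + 10410 = 12147 km = 1.2147×10⁷ m.
Transfer ellipse a_t = (r₁ + r₂)/2 = 6.958×10⁶ m.
At r₁: circular v_c1 = √(μ/r₁) = 1665 m/s; transfer-perilune v_p = √[μ(2/r₁ − 1/a_t)] = 2200 m/s.
Δv₁ = v_p − v_c1 = 535.0 m/s.
At r₂: circular v_c2 = √(μ/r₂) = 635.4 m/s; transfer-apolune v_a = √[μ(2/r₂ − 1/a_t)] = 320.3 m/s.
Δv₂ = v_c2 − v_a = 315.1 m/s.
Total Δv = Δv₁ + Δv₂ = 850.1 m/s.

Δv_total ≈ 850 m/s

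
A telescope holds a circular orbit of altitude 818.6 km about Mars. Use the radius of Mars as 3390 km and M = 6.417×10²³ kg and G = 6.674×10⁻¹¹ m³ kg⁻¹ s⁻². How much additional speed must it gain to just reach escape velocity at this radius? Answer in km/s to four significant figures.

μ = GM = 6.674×10⁻¹¹ × 6.417×10²³ = 4.283×10¹³ m³/s².
r = 3390 + 818.6 = 4208.6 km = 4.2086×10⁶ m.
Circular speed v_c = √(μ/r) = 3190 m/s.
Escape speed v_esc = √(2μ/r) = √2 × v_c = 4511 m/s.
Δv = v_esc − v_c = 1321 m/s = 1.321 km/s.

Δv ≈ 1.321 km/s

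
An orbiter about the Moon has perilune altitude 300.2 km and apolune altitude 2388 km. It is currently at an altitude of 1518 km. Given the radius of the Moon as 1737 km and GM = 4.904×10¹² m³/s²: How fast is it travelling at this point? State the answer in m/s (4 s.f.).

v ≈ 1192 m/s

r_p = 1737 + 300.2 = 2037.2 km = 2.0372×10⁶ m.
r_a = 1737 + 2388 = 4125.0 km = 4.1250×10⁶ m.
r = 1737 + 1518 = 3255.0 km = 3.255×10⁶ m.
Semi-major axis a = (r_p + r_a)/2 = 3081.1 km = 3.081×10⁶ m.
Vis-viva: v² = μ(2/r − 1/a) = 4.904×10¹² × (6.144×10⁻⁷ − 3.246×10⁻⁷) = 1.422×10⁶ m²/s².
v = 1192 m/s.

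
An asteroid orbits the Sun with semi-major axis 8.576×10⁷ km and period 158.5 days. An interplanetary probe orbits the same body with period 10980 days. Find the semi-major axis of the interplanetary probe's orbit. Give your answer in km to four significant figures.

Kepler's third law: a³ ∝ T², so a₂ = a₁ (T₂/T₁)^(2/3).
T₂/T₁ = 69.27, (T₂/T₁)^(2/3) = 16.87.
a₂ = 8.576×10⁷ × 16.87 = 1.447×10⁹ km.

a₂ ≈ 1.447×10⁹ km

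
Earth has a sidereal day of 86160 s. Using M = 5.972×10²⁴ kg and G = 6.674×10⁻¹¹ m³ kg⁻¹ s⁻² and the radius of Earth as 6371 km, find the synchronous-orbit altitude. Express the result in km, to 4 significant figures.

μ = GM = 6.674×10⁻¹¹ × 5.972×10²⁴ = 3.986×10¹⁴ m³/s².
A synchronous orbit has period T, so by Kepler's third law a = (μT²/4π²)^(1/3).
μT²/4π² = 3.986×10¹⁴ × (8.616×10⁴)² / 39.48 = 7.495×10²² m³.
a = 4.216×10⁷ m = 42162 km.
Altitude h = a − R = 42162 − 6371 = 35791 km.

h_sync ≈ 35790 km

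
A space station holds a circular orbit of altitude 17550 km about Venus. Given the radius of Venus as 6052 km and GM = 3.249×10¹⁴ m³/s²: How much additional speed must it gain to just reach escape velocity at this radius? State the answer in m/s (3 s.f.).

r = 6052 + 17550 = 23602 km = 2.3602×10⁷ m.
Circular speed v_c = √(μ/r) = 3710 m/s.
Escape speed v_esc = √(2μ/r) = √2 × v_c = 5247 m/s.
Δv = v_esc − v_c = 1537 m/s.

Δv ≈ 1540 m/s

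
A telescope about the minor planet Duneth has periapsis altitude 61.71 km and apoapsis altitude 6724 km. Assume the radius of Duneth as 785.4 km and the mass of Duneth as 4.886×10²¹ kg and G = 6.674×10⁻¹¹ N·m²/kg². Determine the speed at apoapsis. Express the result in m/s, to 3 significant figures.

v ≈ 93.8 m/s

μ = GM = 6.674×10⁻¹¹ × 4.886×10²¹ = 3.261×10¹¹ m³/s².
r_p = 785.4 + 61.71 = 847.11 km = 8.4711×10⁵ m.
r_a = 785.4 + 6724 = 7509.4 km = 7.5094×10⁶ m.
Semi-major axis a = (r_p + r_a)/2 = 4178.3 km = 4.178×10⁶ m.
Vis-viva: v² = μ(2/r − 1/a) = 3.261×10¹¹ × (2.663×10⁻⁷ − 2.393×10⁻⁷) = 8.804×10³ m²/s².
v = 93.83 m/s.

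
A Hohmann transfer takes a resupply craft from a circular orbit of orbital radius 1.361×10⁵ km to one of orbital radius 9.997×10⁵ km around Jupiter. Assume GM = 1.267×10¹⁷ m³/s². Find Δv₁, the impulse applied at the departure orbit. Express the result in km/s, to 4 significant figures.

Δv ≈ 9.970 km/s

r₁ = 1.361×10⁵ km = 1.361×10⁸ m.
r₂ = 9.997×10⁵ km = 9.997×10⁸ m.
Transfer ellipse a_t = (r₁ + r₂)/2 = 5.679×10⁸ m.
At r₁: circular v_c1 = √(μ/r₁) = 30510 m/s; transfer-perijove v_p = √[μ(2/r₁ − 1/a_t)] = 40480 m/s.
Δv₁ = v_p − v_c1 = 9970 m/s.
= 9.970 km/s.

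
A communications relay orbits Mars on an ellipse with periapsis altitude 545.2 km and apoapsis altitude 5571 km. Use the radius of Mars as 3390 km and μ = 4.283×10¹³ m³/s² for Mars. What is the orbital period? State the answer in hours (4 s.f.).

T ≈ 4.367 hours

r_p = 3390 + 545.2 = 3935.2 km = 3.9352×10⁶ m.
r_a = 3390 + 5571 = 8961.0 km = 8.9610×10⁶ m.
Semi-major axis a = (r_p + r_a)/2 = (3935.2 + 8961.0)/2 = 6448.1 km = 6.448×10⁶ m.
By Kepler's third law T = 2π√(a³/μ) = 2π × 2.502×10³ = 1.572×10⁴ s.
= 4.367 hours.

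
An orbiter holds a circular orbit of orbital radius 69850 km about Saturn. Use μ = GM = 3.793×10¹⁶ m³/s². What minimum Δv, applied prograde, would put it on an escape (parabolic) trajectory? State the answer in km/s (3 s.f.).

r = 69850 km = 6.985×10⁷ m.
Circular speed v_c = √(μ/r) = 23300 m/s.
Escape speed v_esc = √(2μ/r) = √2 × v_c = 32960 m/s.
Δv = v_esc − v_c = 9652 m/s = 9.652 km/s.

Δv ≈ 9.65 km/s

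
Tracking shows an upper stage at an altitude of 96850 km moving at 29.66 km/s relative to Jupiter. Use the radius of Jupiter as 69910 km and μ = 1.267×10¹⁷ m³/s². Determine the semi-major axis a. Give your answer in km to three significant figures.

r = 69910 + 96850 = 1.6676×10⁵ km = 1.668×10⁸ m.
Specific orbital energy ε = v²/2 − μ/r = (29660)²/2 − 1.267×10¹⁷/1.668×10⁸ = -3.199×10⁸ J/kg.
Since ε = −μ/(2a), a = −μ/(2ε) = 1.980×10⁸ m = 1.9802×10⁵ km.

a ≈ 1.98×10⁵ km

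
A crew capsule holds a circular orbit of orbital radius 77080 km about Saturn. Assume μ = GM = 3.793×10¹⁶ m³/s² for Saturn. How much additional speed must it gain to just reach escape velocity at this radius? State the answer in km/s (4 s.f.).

r = 77080 km = 7.708×10⁷ m.
Circular speed v_c = √(μ/r) = 22180 m/s.
Escape speed v_esc = √(2μ/r) = √2 × v_c = 31370 m/s.
Δv = v_esc − v_c = 9189 m/s = 9.189 km/s.

Δv ≈ 9.189 km/s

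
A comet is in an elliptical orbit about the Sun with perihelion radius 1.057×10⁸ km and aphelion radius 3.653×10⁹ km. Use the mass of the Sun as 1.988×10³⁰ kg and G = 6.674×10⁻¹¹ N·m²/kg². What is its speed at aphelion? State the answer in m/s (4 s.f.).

v ≈ 1429 m/s

μ = GM = 6.674×10⁻¹¹ × 1.988×10³⁰ = 1.327×10²⁰ m³/s².
Semi-major axis a = (r_p + r_a)/2 = 1.8794×10⁹ km = 1.879×10¹² m.
Vis-viva: v² = μ(2/r − 1/a) = 1.327×10²⁰ × (5.475×10⁻¹³ − 5.321×10⁻¹³) = 2.043×10⁶ m²/s².
v = 1429 m/s.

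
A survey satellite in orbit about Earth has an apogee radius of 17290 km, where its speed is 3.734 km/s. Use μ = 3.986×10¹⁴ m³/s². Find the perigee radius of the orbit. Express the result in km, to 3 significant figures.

perigee radius ≈ 7490 km

r_a = 1.729×10⁷ m.
Specific energy ε = v²/2 − μ/r = -1.608×10⁷ J/kg, so a = −μ/(2ε) = 1.239×10⁷ m.
The apsides satisfy r_p + r_a = 2a, so the perigee radius is 2a − r_a = 7.495×10⁶ m = 7494.8 km.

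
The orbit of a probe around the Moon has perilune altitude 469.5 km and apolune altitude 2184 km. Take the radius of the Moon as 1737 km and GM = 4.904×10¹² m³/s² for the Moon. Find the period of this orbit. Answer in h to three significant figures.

r_p = 1737 + 469.5 = 2206.5 km = 2.2065×10⁶ m.
r_a = 1737 + 2184 = 3921.0 km = 3.9210×10⁶ m.
Semi-major axis a = (r_p + r_a)/2 = (2206.5 + 3921.0)/2 = 3063.8 km = 3.064×10⁶ m.
By Kepler's third law T = 2π√(a³/μ) = 2π × 2.422×10³ = 1.522×10⁴ s.
= 4.227 h.

T ≈ 4.23 h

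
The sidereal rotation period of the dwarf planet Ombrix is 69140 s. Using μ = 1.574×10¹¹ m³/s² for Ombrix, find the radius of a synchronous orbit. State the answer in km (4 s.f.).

A synchronous orbit has period T, so by Kepler's third law a = (μT²/4π²)^(1/3).
μT²/4π² = 1.574×10¹¹ × (6.914×10⁴)² / 39.48 = 1.906×10¹⁹ m³.
a = 2.671×10⁶ m = 2671.2 km.

r_sync ≈ 2671 km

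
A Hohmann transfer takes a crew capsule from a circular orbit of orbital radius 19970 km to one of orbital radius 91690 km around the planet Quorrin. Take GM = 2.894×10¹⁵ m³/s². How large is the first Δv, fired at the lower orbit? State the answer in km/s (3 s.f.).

Δv ≈ 3.39 km/s

r₁ = 19970 km = 1.997×10⁷ m.
r₂ = 91690 km = 9.169×10⁷ m.
Transfer ellipse a_t = (r₁ + r₂)/2 = 5.583×10⁷ m.
At r₁: circular v_c1 = √(μ/r₁) = 12040 m/s; transfer-periapsis v_p = √[μ(2/r₁ − 1/a_t)] = 15430 m/s.
Δv₁ = v_p − v_c1 = 3389 m/s.
= 3.389 km/s.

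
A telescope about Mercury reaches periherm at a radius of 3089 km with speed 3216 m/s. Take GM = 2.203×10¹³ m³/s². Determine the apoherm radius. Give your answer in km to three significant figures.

r_p = 3.089×10⁶ m.
Specific energy ε = v²/2 − μ/r = -1.960×10⁶ J/kg, so a = −μ/(2ε) = 5.619×10⁶ m.
The apsides satisfy r_p + r_a = 2a, so the apoherm radius is 2a − r_p = 8.148×10⁶ m = 8148.3 km.

apoherm radius ≈ 8150 km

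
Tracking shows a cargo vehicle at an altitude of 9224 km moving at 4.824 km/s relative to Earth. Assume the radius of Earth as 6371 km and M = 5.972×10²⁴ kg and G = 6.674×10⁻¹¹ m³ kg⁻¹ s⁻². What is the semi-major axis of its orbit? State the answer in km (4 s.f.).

μ = GM = 6.674×10⁻¹¹ × 5.972×10²⁴ = 3.986×10¹⁴ m³/s².
r = 6371 + 9224 = 15595 km = 1.560×10⁷ m.
Vis-viva rearranged: 1/a = 2/r − v²/μ = 1.282×10⁻⁷ − 5.839×10⁻⁸ = 6.986×10⁻⁸ m⁻¹.
a = 1.431×10⁷ m = 14314 km.

a ≈ 14310 km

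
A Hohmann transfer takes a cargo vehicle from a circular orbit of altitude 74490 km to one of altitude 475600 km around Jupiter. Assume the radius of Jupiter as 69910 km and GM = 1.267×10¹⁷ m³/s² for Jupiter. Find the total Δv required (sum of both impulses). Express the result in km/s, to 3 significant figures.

r₁ = 69910 + 74490 = 144400 km = 1.4440×10⁸ m.
r₂ = 69910 + 475600 = 545510 km = 5.4551×10⁸ m.
Transfer ellipse a_t = (r₁ + r₂)/2 = 3.450×10⁸ m.
At r₁: circular v_c1 = √(μ/r₁) = 29620 m/s; transfer-perijove v_p = √[μ(2/r₁ − 1/a_t)] = 37250 m/s.
Δv₁ = v_p − v_c1 = 7629 m/s.
At r₂: circular v_c2 = √(μ/r₂) = 15240 m/s; transfer-apojove v_a = √[μ(2/r₂ − 1/a_t)] = 9860 m/s.
Δv₂ = v_c2 − v_a = 5380 m/s.
Total Δv = Δv₁ + Δv₂ = 13010 m/s = 13.01 km/s.

Δv_total ≈ 13.0 km/s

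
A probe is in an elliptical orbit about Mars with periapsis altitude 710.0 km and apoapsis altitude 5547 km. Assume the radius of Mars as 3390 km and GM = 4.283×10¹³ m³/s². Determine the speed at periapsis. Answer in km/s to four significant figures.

v ≈ 3.784 km/s

r_p = 3390 + 710.0 = 4100.0 km = 4.1000×10⁶ m.
r_a = 3390 + 5547 = 8937.0 km = 8.9370×10⁶ m.
Semi-major axis a = (r_p + r_a)/2 = 6518.5 km = 6.518×10⁶ m.
Vis-viva: v² = μ(2/r − 1/a) = 4.283×10¹³ × (4.878×10⁻⁷ − 1.534×10⁻⁷) = 1.432×10⁷ m²/s².
v = 3784 m/s = 3.784 km/s.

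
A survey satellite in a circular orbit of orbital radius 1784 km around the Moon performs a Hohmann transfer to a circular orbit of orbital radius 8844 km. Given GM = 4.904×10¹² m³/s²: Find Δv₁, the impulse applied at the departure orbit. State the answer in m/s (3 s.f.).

Δv ≈ 481 m/s

r₁ = 1784 km = 1.784×10⁶ m.
r₂ = 8844 km = 8.844×10⁶ m.
Transfer ellipse a_t = (r₁ + r₂)/2 = 5.314×10⁶ m.
At r₁: circular v_c1 = √(μ/r₁) = 1658 m/s; transfer-perilune v_p = √[μ(2/r₁ − 1/a_t)] = 2139 m/s.
Δv₁ = v_p − v_c1 = 480.9 m/s.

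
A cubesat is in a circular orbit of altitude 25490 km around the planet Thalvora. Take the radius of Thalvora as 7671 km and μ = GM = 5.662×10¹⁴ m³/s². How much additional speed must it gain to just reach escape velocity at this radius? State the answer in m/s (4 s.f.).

Δv ≈ 1712 m/s

r = 7671 + 25490 = 33161 km = 3.3161×10⁷ m.
Circular speed v_c = √(μ/r) = 4132 m/s.
Escape speed v_esc = √(2μ/r) = √2 × v_c = 5844 m/s.
Δv = v_esc − v_c = 1712 m/s.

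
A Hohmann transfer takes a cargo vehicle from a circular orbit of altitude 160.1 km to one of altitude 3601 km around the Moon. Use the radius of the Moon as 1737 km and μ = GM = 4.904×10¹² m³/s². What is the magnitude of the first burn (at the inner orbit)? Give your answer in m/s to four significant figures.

r₁ = 1737 + 160.1 = 1897.1 km = 1.8971×10⁶ m.
r₂ = 1737 + 3601 = 5338.0 km = 5.3380×10⁶ m.
Transfer ellipse a_t = (r₁ + r₂)/2 = 3.618×10⁶ m.
At r₁: circular v_c1 = √(μ/r₁) = 1608 m/s; transfer-perilune v_p = √[μ(2/r₁ − 1/a_t)] = 1953 m/s.
Δv₁ = v_p − v_c1 = 345.3 m/s.

Δv ≈ 345.3 m/s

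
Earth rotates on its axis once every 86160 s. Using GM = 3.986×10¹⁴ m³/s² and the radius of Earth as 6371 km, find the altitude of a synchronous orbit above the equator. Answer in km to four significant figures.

h_sync ≈ 35790 km

A synchronous orbit has period T, so by Kepler's third law a = (μT²/4π²)^(1/3).
μT²/4π² = 3.986×10¹⁴ × (8.616×10⁴)² / 39.48 = 7.495×10²² m³.
a = 4.216×10⁷ m = 42163 km.
Altitude h = a − R = 42163 − 6371 = 35792 km.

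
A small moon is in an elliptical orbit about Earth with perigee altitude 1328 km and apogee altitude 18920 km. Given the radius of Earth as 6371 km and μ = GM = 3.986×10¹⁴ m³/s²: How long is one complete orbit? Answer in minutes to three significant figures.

r_p = 6371 + 1328 = 7699.0 km = 7.6990×10⁶ m.
r_a = 6371 + 18920 = 25291 km = 2.5291×10⁷ m.
Semi-major axis a = (r_p + r_a)/2 = (7699.0 + 25291)/2 = 16495 km = 1.650×10⁷ m.
By Kepler's third law T = 2π√(a³/μ) = 2π × 3.356×10³ = 2.108×10⁴ s.
= 351.4 minutes.

T ≈ 351 minutes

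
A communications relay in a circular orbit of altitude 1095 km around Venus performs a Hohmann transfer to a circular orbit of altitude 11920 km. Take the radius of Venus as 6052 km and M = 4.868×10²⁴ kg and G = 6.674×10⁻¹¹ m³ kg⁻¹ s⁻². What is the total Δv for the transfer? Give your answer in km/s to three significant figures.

μ = GM = 6.674×10⁻¹¹ × 4.868×10²⁴ = 3.249×10¹⁴ m³/s².
r₁ = 6052 + 1095 = 7147.0 km = 7.1470×10⁶ m.
r₂ = 6052 + 11920 = 17972 km = 1.7972×10⁷ m.
Transfer ellipse a_t = (r₁ + r₂)/2 = 1.256×10⁷ m.
At r₁: circular v_c1 = √(μ/r₁) = 6742 m/s; transfer-periapsis v_p = √[μ(2/r₁ − 1/a_t)] = 8065 m/s.
Δv₁ = v_p − v_c1 = 1323 m/s.
At r₂: circular v_c2 = √(μ/r₂) = 4252 m/s; transfer-apoapsis v_a = √[μ(2/r₂ − 1/a_t)] = 3207 m/s.
Δv₂ = v_c2 − v_a = 1044 m/s.
Total Δv = Δv₁ + Δv₂ = 2367 m/s = 2.367 km/s.

Δv_total ≈ 2.37 km/s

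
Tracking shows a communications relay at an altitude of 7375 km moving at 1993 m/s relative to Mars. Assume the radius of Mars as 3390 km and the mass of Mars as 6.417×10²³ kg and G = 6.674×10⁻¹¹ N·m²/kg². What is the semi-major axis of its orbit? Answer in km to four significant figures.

μ = GM = 6.674×10⁻¹¹ × 6.417×10²³ = 4.283×10¹³ m³/s².
r = 3390 + 7375 = 10765 km = 1.076×10⁷ m.
Vis-viva rearranged: 1/a = 2/r − v²/μ = 1.858×10⁻⁷ − 9.275×10⁻⁸ = 9.304×10⁻⁸ m⁻¹.
a = 1.075×10⁷ m = 10748 km.

a ≈ 10750 km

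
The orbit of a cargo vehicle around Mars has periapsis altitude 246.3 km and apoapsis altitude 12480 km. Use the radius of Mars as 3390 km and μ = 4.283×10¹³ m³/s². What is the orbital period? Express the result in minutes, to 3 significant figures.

T ≈ 487 minutes

r_p = 3390 + 246.3 = 3636.3 km = 3.6363×10⁶ m.
r_a = 3390 + 12480 = 15870 km = 1.5870×10⁷ m.
Semi-major axis a = (r_p + r_a)/2 = (3636.3 + 15870)/2 = 9753.1 km = 9.753×10⁶ m.
By Kepler's third law T = 2π√(a³/μ) = 2π × 4.654×10³ = 2.924×10⁴ s.
= 487.4 minutes.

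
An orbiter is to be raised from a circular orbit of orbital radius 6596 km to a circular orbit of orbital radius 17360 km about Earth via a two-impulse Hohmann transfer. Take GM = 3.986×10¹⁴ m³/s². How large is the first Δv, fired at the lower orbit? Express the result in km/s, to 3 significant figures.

r₁ = 6596 km = 6.596×10⁶ m.
r₂ = 17360 km = 1.736×10⁷ m.
Transfer ellipse a_t = (r₁ + r₂)/2 = 1.198×10⁷ m.
At r₁: circular v_c1 = √(μ/r₁) = 7774 m/s; transfer-perigee v_p = √[μ(2/r₁ − 1/a_t)] = 9359 m/s.
Δv₁ = v_p − v_c1 = 1585 m/s.
= 1.585 km/s.

Δv ≈ 1.58 km/s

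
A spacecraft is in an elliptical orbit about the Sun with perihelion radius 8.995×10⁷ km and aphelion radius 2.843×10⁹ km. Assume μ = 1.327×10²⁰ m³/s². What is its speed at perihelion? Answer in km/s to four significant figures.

v ≈ 53.48 km/s

Semi-major axis a = (r_p + r_a)/2 = 1.4665×10⁹ km = 1.466×10¹² m.
Vis-viva: v² = μ(2/r − 1/a) = 1.327×10²⁰ × (2.223×10⁻¹¹ − 6.819×10⁻¹³) = 2.860×10⁹ m²/s².
v = 53480 m/s = 53.48 km/s.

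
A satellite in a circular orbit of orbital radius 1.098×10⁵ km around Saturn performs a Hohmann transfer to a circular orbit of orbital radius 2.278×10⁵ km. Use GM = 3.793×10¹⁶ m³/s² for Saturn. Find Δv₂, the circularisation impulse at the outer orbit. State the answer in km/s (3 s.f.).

Δv ≈ 2.50 km/s

r₁ = 1.098×10⁵ km = 1.098×10⁸ m.
r₂ = 2.278×10⁵ km = 2.278×10⁸ m.
Transfer ellipse a_t = (r₁ + r₂)/2 = 1.688×10⁸ m.
At r₁: circular v_c1 = √(μ/r₁) = 18590 m/s; transfer-perikrone v_p = √[μ(2/r₁ − 1/a_t)] = 21590 m/s.
At r₂: circular v_c2 = √(μ/r₂) = 12900 m/s; transfer-apokrone v_a = √[μ(2/r₂ − 1/a_t)] = 10410 m/s.
Δv₂ = v_c2 − v_a = 2497 m/s.
= 2.497 km/s.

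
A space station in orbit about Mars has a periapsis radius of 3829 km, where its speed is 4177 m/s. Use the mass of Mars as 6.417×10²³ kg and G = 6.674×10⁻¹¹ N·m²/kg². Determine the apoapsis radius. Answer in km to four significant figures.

μ = GM = 6.674×10⁻¹¹ × 6.417×10²³ = 4.283×10¹³ m³/s².
r_p = 3.829×10⁶ m.
Specific energy ε = v²/2 − μ/r = -2.461×10⁶ J/kg, so a = −μ/(2ε) = 8.700×10⁶ m.
The apsides satisfy r_p + r_a = 2a, so the apoapsis radius is 2a − r_p = 1.357×10⁷ m = 13571 km.

apoapsis radius ≈ 13570 km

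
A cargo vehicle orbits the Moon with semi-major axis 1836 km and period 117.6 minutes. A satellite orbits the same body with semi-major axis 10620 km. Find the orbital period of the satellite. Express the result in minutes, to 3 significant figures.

T₂ ≈ 1640 minutes

Kepler's third law: T² ∝ a³, so T₂ = T₁ (a₂/a₁)^(3/2).
a₂/a₁ = 5.784, (a₂/a₁)^(3/2) = 13.91.
T₂ = 117.6 × 13.91 = 1636 minutes.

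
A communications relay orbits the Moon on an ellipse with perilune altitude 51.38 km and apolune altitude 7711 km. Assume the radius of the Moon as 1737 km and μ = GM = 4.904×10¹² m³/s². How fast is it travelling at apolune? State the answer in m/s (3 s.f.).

v ≈ 406 m/s

r_p = 1737 + 51.38 = 1788.4 km = 1.7884×10⁶ m.
r_a = 1737 + 7711 = 9448.0 km = 9.4480×10⁶ m.
Semi-major axis a = (r_p + r_a)/2 = 5618.2 km = 5.618×10⁶ m.
Vis-viva: v² = μ(2/r − 1/a) = 4.904×10¹² × (2.117×10⁻⁷ − 1.780×10⁻⁷) = 1.652×10⁵ m²/s².
v = 406.5 m/s.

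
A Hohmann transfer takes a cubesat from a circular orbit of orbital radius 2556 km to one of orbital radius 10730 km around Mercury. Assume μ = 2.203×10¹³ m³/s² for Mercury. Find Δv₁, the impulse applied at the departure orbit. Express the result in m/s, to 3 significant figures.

r₁ = 2556 km = 2.556×10⁶ m.
r₂ = 10730 km = 1.073×10⁷ m.
Transfer ellipse a_t = (r₁ + r₂)/2 = 6.643×10⁶ m.
At r₁: circular v_c1 = √(μ/r₁) = 2936 m/s; transfer-periherm v_p = √[μ(2/r₁ − 1/a_t)] = 3731 m/s.
Δv₁ = v_p − v_c1 = 795.4 m/s.

Δv ≈ 795 m/s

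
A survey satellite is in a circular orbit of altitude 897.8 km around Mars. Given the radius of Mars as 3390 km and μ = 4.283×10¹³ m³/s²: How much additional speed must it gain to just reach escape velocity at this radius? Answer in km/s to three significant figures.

r = 3390 + 897.8 = 4287.8 km = 4.2878×10⁶ m.
Circular speed v_c = √(μ/r) = 3161 m/s.
Escape speed v_esc = √(2μ/r) = √2 × v_c = 4470 m/s.
Δv = v_esc − v_c = 1309 m/s = 1.309 km/s.

Δv ≈ 1.31 km/s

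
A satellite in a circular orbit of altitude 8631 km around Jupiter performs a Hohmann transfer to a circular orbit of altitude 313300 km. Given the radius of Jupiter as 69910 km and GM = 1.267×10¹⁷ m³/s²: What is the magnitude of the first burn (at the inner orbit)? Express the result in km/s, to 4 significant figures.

Δv ≈ 11.58 km/s

r₁ = 69910 + 8631 = 78541 km = 7.8541×10⁷ m.
r₂ = 69910 + 313300 = 383210 km = 3.8321×10⁸ m.
Transfer ellipse a_t = (r₁ + r₂)/2 = 2.309×10⁸ m.
At r₁: circular v_c1 = √(μ/r₁) = 40160 m/s; transfer-perijove v_p = √[μ(2/r₁ − 1/a_t)] = 51750 m/s.
Δv₁ = v_p − v_c1 = 11580 m/s.
= 11.58 km/s.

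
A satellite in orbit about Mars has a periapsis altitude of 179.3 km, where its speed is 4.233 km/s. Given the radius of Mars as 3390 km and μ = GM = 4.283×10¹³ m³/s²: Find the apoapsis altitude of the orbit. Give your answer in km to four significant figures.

r_p = 3390 + 179.3 = 3569.3 km = 3.569×10⁶ m.
Specific energy ε = v²/2 − μ/r = -3.040×10⁶ J/kg, so a = −μ/(2ε) = 7.043×10⁶ m.
The apsides satisfy r_p + r_a = 2a, so the apoapsis radius is 2a − r_p = 1.052×10⁷ m = 10518 km.
Apoapsis altitude = 10518 − 3390 = 7127.6 km.

apoapsis altitude ≈ 7128 km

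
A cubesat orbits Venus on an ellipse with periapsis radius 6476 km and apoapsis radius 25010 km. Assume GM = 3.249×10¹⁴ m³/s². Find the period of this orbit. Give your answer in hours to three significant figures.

T ≈ 6.05 hours

Semi-major axis a = (r_p + r_a)/2 = (6476.0 + 25010)/2 = 15743 km = 1.574×10⁷ m.
By Kepler's third law T = 2π√(a³/μ) = 2π × 3.465×10³ = 2.177×10⁴ s.
= 6.048 hours.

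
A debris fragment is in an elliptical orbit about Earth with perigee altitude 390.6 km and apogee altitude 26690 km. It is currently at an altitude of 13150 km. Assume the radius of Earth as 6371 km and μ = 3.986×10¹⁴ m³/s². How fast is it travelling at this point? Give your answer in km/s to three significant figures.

r_p = 6371 + 390.6 = 6761.6 km = 6.7616×10⁶ m.
r_a = 6371 + 26690 = 33061 km = 3.3061×10⁷ m.
r = 6371 + 13150 = 19521 km = 1.952×10⁷ m.
Semi-major axis a = (r_p + r_a)/2 = 19911 km = 1.991×10⁷ m.
Vis-viva: v² = μ(2/r − 1/a) = 3.986×10¹⁴ × (1.025×10⁻⁷ − 5.022×10⁻⁸) = 2.082×10⁷ m²/s².
v = 4563 m/s = 4.563 km/s.

v ≈ 4.56 km/s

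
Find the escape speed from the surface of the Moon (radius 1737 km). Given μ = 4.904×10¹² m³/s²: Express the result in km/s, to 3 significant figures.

r = R = 1.737×10⁶ m.
Escape speed v_esc = √(2μ/r) = √(2 × 4.904×10¹² / 1.737×10⁶) = √(5.647×10⁶) = 2376 m/s.
= 2.376 km/s.

v_esc ≈ 2.38 km/s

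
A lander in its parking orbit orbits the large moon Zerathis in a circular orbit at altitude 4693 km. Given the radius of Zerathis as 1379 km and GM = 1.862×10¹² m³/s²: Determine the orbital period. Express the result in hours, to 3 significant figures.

r = 1379 + 4693 = 6072.0 km = 6.0720×10⁶ m.
Kepler's third law: T = 2π√(r³/μ) = 2π√((6.072×10⁶)³ / 1.862×10¹²).
r³/μ = 1.202×10⁸ s², so T = 2π × 1.096×10⁴ = 6.889×10⁴ s.
Converting: 6.889×10⁴ s ÷ 3600 = 19.14 hours.

T ≈ 19.1 hours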